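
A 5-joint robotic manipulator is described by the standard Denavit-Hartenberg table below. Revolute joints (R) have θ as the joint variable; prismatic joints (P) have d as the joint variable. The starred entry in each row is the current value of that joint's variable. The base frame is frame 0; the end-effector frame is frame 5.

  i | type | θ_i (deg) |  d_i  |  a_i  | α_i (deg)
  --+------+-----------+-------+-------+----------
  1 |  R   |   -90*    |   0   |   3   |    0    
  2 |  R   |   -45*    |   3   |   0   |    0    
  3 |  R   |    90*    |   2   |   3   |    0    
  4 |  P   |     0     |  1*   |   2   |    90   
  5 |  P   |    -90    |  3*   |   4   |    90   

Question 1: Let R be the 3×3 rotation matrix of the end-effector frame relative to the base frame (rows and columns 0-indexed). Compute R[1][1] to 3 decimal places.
-0.707

End-effector y-axis (col 1 of R) = (-0.7071,-0.7071,0.0000)
R[1][1] = -0.7071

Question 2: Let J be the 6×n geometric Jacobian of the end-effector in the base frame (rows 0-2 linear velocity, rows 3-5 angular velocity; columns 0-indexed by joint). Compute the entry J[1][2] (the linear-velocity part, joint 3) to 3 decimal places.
1.414

axis z_2 = (0.0000,0.0000,1.0000); lever o_n−o_2 = (1.4142,-5.6569,-1.0000)
cross product → J_v[:, 2] = (5.6569,1.4142,-0.0000)
J_ω[:, 2] = z_2
entry J[1][2] = 1.4142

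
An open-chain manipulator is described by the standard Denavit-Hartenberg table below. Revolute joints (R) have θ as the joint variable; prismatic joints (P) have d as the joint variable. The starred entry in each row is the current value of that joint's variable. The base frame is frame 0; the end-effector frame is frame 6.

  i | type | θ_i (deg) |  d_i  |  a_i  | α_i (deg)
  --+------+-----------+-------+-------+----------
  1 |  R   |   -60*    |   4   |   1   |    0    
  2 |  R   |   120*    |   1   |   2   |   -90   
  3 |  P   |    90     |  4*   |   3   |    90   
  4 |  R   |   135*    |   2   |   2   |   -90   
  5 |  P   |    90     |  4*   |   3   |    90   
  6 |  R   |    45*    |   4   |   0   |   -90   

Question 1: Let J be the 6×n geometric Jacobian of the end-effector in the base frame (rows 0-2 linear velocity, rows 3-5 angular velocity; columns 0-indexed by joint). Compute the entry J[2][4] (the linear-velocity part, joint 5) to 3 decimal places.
prismatic axis z_4 = (0.6124,-0.3536,0.7071)
J_v[:, 4] = z_4; J_ω[:, 4] = (0,0,0)
entry J[2][4] = 0.7071

0.707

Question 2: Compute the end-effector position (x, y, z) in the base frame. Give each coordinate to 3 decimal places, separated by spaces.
after link 1: o_1 = (0.5000, -0.8660, 4.0000)
after link 2: o_2 = (1.5000, 0.8660, 5.0000)
after link 3: o_3 = (-1.9641, 2.8660, 2.0000)
after link 4: o_4 = (-2.1888, 5.3052, 3.4142)
after link 5: o_5 = (-1.2394, 1.2929, 6.2426)
after link 6: o_6 = (-3.6888, 2.7071, 9.0711)

-3.689 2.707 9.071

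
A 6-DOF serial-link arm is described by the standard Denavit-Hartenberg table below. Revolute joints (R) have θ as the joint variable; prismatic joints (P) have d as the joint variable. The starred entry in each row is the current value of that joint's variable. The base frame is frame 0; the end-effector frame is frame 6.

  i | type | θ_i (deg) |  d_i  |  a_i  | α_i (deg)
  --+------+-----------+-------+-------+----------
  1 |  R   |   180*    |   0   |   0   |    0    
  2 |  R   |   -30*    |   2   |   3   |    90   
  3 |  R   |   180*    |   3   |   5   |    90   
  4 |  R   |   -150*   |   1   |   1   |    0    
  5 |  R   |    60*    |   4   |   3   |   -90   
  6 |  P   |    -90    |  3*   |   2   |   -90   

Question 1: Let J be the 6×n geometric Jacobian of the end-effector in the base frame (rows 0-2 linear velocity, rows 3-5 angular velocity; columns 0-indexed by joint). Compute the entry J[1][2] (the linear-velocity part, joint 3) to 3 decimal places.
-3.500

axis z_2 = (0.5000,0.8660,0.0000); lever o_n−o_2 = (5.9282,-4.0000,7.0000)
cross product → J_v[:, 2] = (6.0622,-3.5000,-7.1340)
J_ω[:, 2] = z_2
entry J[1][2] = -3.5000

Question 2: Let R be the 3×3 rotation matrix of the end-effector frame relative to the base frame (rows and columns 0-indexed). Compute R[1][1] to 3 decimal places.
0.500

End-effector y-axis (col 1 of R) = (-0.8660,0.5000,-0.0000)
R[1][1] = 0.5000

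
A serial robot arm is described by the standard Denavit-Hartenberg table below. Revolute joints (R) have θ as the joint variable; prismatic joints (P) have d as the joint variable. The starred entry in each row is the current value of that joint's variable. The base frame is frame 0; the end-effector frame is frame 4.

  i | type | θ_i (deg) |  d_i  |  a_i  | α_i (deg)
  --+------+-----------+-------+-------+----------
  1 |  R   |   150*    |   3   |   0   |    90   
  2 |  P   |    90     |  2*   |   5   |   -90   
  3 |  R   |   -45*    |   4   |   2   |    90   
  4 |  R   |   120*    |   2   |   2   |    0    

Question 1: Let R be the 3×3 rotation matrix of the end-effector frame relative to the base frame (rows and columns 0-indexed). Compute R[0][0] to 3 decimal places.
End-effector x-axis (col 0 of R) = (0.5732,-0.7392,-0.3536)
R[0][0] = 0.5732

0.573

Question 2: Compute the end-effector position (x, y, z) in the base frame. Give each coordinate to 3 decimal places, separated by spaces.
after link 1: o_1 = (0.0000, 0.0000, 3.0000)
after link 2: o_2 = (1.0000, 1.7321, 8.0000)
after link 3: o_3 = (5.1712, 0.9568, 9.4142)
after link 4: o_4 = (7.0248, 0.7031, 7.2929)

7.025 0.703 7.293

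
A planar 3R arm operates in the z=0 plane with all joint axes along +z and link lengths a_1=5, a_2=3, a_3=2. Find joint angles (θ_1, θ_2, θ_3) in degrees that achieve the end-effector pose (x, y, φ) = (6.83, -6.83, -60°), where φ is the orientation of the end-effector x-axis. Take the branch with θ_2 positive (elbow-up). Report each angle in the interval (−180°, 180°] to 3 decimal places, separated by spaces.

-52.339 30.011 -37.672

wrist centre = target − a_3·(cos φ, sin φ) = (5.8300, -5.0979)
cos θ_2 = (59.9780−5²−3²)/(2·5·3) = 0.8659; θ_2 = 30.0106° (elbow-up)
β = atan2(-5.0979,5.8300) = -41.1675°; ψ = atan2(1.5005,7.5978) = 11.1715°
θ_1 = β − ψ = -52.3391°
θ_3 = φ − θ_1 − θ_2 = -37.6715° (wrapped to (-180°,180°])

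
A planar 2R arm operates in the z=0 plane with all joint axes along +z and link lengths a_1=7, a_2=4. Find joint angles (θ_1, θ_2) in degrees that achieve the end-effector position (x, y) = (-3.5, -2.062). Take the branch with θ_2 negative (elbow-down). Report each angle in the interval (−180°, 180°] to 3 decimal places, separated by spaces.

cos θ_2 = (16.5018−7²−4²)/(2·7·4) = -0.8660; θ_2 = -150.0015° (elbow-down)
β = atan2(-2.0620,-3.5000) = -149.4958°; ψ = atan2(-1.9999,3.5358) = -29.4929°
θ_1 = β − ψ = -120.0029°

-120.003 -150.002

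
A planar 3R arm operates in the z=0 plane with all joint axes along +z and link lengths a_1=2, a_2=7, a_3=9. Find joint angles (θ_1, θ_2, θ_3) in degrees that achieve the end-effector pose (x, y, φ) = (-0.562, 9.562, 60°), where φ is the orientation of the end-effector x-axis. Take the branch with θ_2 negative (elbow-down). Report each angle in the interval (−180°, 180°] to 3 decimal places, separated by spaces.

-59.986 -150.010 -90.004

wrist centre = target − a_3·(cos φ, sin φ) = (-5.0620, 1.7678)
cos θ_2 = (28.7489−2²−7²)/(2·2·7) = -0.8661; θ_2 = -150.0099° (elbow-down)
β = atan2(1.7678,-5.0620) = 160.7496°; ψ = atan2(-3.4989,-4.0628) = -139.2643°
θ_1 = β − ψ = 300.0139°
θ_3 = φ − θ_1 − θ_2 = -90.0040° (wrapped to (-180°,180°])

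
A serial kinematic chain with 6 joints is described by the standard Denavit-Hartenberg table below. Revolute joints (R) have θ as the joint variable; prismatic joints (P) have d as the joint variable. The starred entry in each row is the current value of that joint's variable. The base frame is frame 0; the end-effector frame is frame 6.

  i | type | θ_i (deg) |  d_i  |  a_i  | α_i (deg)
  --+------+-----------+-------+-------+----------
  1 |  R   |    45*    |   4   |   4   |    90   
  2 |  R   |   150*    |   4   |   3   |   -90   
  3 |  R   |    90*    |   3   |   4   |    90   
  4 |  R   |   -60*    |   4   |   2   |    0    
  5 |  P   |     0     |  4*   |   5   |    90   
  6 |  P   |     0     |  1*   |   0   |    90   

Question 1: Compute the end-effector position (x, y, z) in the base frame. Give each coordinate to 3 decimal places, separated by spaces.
after link 1: o_1 = (2.8284, 2.8284, 4.0000)
after link 2: o_2 = (3.8197, -1.8371, 5.5000)
after link 3: o_3 = (-0.0694, -0.0694, 2.9019)
after link 4: o_4 = (-2.6136, -1.1994, 6.4019)
after link 5: o_5 = (-5.2999, -0.3502, 12.1519)
after link 6: o_6 = (-4.5108, -0.7857, 12.5849)

-4.511 -0.786 12.585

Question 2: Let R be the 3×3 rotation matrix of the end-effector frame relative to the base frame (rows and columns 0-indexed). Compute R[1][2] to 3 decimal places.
End-effector z-axis (col 2 of R) = (0.6124,0.6124,-0.5000)
R[1][2] = 0.6124

0.612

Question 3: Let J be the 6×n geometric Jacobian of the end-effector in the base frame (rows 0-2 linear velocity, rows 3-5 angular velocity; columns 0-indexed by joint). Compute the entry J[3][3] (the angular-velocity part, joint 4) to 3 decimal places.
-0.612

axis z_3 = (-0.6124,-0.6124,0.5000); lever o_n−o_3 = (-4.4414,-0.7164,9.6830)
cross product → J_v[:, 3] = (-5.5714,3.7089,-2.2811)
J_ω[:, 3] = z_3
entry J[3][3] = -0.6124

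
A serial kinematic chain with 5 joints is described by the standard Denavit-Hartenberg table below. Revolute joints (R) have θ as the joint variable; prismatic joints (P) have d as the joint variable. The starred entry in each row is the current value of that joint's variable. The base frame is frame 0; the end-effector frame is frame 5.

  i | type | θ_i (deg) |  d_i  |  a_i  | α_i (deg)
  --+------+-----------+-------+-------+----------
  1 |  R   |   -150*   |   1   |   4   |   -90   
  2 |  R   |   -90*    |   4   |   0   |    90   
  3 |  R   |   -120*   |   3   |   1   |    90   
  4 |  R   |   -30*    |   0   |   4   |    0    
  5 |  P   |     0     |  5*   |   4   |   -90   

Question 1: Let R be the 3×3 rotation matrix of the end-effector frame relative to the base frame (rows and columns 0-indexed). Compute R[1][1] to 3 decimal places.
End-effector y-axis (col 1 of R) = (-0.2500,0.4330,0.8660)
R[1][1] = 0.4330

0.433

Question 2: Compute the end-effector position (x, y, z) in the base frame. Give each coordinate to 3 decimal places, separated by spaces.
-4.513 -2.183 -7.294

after link 1: o_1 = (-3.4641, -2.0000, 1.0000)
after link 2: o_2 = (-1.4641, -5.4641, 1.0000)
after link 3: o_3 = (0.7010, -3.2141, 0.5000)
after link 4: o_4 = (-2.5311, -1.6160, -1.2321)
after link 5: o_5 = (-4.5131, -2.1830, -7.2942)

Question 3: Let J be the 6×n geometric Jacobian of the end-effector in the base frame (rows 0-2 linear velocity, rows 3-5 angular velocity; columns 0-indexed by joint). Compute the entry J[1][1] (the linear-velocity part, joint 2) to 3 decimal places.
axis z_1 = (0.5000,-0.8660,0.0000); lever o_n−o_1 = (-1.0490,-0.1830,-8.2942)
cross product → J_v[:, 1] = (7.1830,4.1471,-1.0000)
J_ω[:, 1] = z_1
entry J[1][1] = 4.1471

4.147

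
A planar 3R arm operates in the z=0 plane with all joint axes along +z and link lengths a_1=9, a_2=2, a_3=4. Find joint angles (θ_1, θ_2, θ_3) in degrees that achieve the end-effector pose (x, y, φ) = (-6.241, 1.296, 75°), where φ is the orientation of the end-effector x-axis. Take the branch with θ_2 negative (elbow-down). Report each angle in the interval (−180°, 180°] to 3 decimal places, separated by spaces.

-150.005 -135.015 0.020

wrist centre = target − a_3·(cos φ, sin φ) = (-7.2763, -2.5677)
cos θ_2 = (59.5373−9²−2²)/(2·9·2) = -0.7073; θ_2 = -135.0154° (elbow-down)
β = atan2(-2.5677,-7.2763) = -160.5627°; ψ = atan2(-1.4138,7.5854) = -10.5581°
θ_1 = β − ψ = -150.0046°
θ_3 = φ − θ_1 − θ_2 = 0.0200° (wrapped to (-180°,180°])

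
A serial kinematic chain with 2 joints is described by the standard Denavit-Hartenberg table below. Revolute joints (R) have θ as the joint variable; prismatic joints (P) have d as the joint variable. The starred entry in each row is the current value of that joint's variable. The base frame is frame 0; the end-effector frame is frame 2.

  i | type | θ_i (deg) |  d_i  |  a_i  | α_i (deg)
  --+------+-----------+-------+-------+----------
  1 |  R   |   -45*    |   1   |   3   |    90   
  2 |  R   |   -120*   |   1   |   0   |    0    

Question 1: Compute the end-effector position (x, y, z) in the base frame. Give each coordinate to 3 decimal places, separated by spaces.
after link 1: o_1 = (2.1213, -2.1213, 1.0000)
after link 2: o_2 = (1.4142, -2.8284, 1.0000)

1.414 -2.828 1.000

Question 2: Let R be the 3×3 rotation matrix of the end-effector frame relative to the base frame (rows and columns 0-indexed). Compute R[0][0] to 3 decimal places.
-0.354

End-effector x-axis (col 0 of R) = (-0.3536,0.3536,-0.8660)
R[0][0] = -0.3536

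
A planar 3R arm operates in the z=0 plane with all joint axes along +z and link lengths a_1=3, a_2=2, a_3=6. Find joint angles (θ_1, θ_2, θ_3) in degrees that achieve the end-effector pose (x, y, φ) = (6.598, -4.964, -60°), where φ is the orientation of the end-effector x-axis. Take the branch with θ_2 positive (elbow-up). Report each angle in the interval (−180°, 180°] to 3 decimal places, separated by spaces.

wrist centre = target − a_3·(cos φ, sin φ) = (3.5980, 0.2322)
cos θ_2 = (12.9995−3²−2²)/(2·3·2) = -0.0000; θ_2 = 90.0024° (elbow-up)
β = atan2(0.2322,3.5980) = 3.6918°; ψ = atan2(2.0000,2.9999) = 33.6908°
θ_1 = β − ψ = -29.9990°
θ_3 = φ − θ_1 − θ_2 = -120.0033° (wrapped to (-180°,180°])

-29.999 90.002 -120.003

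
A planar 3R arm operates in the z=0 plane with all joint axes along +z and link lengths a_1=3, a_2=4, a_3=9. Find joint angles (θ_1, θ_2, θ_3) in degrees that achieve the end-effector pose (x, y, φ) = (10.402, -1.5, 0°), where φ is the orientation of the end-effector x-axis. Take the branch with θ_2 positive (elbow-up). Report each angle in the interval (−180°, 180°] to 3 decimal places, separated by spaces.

-149.997 149.999 -0.002

wrist centre = target − a_3·(cos φ, sin φ) = (1.4020, -1.5000)
cos θ_2 = (4.2156−3²−4²)/(2·3·4) = -0.8660; θ_2 = 149.9990° (elbow-up)
β = atan2(-1.5000,1.4020) = -46.9341°; ψ = atan2(2.0001,-0.4641) = 103.0630°
θ_1 = β − ψ = -149.9971°
θ_3 = φ − θ_1 − θ_2 = -0.0019° (wrapped to (-180°,180°])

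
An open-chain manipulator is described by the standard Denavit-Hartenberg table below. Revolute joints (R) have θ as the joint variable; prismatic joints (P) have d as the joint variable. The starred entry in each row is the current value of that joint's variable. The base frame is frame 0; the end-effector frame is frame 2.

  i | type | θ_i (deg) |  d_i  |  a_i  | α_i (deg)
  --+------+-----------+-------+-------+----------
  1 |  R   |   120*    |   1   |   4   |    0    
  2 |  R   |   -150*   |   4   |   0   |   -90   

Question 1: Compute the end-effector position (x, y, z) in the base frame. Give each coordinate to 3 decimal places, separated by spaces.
after link 1: o_1 = (-2.0000, 3.4641, 1.0000)
after link 2: o_2 = (-2.0000, 3.4641, 5.0000)

-2.000 3.464 5.000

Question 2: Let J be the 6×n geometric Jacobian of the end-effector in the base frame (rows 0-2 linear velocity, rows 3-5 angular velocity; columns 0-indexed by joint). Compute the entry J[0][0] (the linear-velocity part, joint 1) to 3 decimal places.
axis z_0 = ẑ; lever o_n−o_0 = (-2.0000,3.4641,5.0000)
cross product → J_v[:, 0] = (-3.4641,-2.0000,0.0000)
J_ω[:, 0] = z_0
entry J[0][0] = -3.4641

-3.464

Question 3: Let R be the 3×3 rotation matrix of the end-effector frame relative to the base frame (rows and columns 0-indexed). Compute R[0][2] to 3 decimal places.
0.500

End-effector z-axis (col 2 of R) = (0.5000,0.8660,0.0000)
R[0][2] = 0.5000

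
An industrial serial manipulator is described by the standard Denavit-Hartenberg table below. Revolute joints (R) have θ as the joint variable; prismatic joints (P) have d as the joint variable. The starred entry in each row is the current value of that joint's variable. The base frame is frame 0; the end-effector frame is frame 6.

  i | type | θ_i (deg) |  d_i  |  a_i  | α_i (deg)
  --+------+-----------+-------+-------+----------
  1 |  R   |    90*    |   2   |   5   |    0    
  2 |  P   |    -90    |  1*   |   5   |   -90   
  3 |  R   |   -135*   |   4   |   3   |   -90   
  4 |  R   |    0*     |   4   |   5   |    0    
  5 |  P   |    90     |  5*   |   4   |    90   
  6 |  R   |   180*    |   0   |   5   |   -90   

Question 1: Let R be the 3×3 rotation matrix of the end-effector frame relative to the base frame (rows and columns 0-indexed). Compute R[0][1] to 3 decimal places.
End-effector y-axis (col 1 of R) = (0.7071,-0.0000,-0.7071)
R[0][1] = 0.7071

0.707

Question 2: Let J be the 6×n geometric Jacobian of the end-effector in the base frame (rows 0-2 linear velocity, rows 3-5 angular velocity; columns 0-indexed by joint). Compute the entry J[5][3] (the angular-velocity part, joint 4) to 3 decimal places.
0.707

axis z_3 = (0.7071,0.0000,0.7071); lever o_n−o_3 = (2.8284,1.0000,9.8995)
cross product → J_v[:, 3] = (-0.7071,-5.0000,0.7071)
J_ω[:, 3] = z_3
entry J[5][3] = 0.7071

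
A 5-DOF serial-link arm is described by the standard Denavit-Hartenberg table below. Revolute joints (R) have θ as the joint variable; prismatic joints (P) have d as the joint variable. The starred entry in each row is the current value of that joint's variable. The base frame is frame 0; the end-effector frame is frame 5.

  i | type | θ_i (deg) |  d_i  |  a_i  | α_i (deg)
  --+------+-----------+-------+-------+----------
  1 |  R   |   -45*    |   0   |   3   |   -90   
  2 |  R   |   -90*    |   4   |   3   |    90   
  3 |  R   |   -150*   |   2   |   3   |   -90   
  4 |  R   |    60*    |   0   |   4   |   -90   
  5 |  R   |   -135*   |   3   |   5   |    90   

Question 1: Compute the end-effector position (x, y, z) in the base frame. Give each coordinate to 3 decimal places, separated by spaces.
after link 1: o_1 = (2.1213, -2.1213, 0.0000)
after link 2: o_2 = (4.9497, 0.7071, 3.0000)
after link 3: o_3 = (2.4749, 1.0607, 0.4019)
after link 4: o_4 = (4.2173, -2.0959, -1.3301)
after link 5: o_5 = (2.4913, -1.6130, 4.2186)

2.491 -1.613 4.219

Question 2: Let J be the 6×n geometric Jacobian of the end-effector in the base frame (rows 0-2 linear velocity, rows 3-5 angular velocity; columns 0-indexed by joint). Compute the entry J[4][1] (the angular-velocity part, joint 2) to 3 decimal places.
axis z_1 = (0.7071,0.7071,0.0000); lever o_n−o_1 = (0.3700,0.5083,4.2186)
cross product → J_v[:, 1] = (2.9830,-2.9830,0.0978)
J_ω[:, 1] = z_1
entry J[4][1] = 0.7071

0.707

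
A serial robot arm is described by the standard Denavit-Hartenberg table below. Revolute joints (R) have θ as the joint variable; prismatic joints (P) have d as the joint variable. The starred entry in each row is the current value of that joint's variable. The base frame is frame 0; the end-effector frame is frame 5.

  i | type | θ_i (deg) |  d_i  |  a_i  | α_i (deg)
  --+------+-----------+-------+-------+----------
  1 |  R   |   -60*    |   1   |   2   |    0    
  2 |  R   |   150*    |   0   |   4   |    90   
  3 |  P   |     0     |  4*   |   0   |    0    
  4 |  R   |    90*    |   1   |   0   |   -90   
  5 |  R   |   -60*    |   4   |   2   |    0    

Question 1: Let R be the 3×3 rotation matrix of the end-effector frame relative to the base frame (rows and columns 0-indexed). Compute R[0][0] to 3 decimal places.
0.866

End-effector x-axis (col 0 of R) = (0.8660,0.0000,0.5000)
R[0][0] = 0.8660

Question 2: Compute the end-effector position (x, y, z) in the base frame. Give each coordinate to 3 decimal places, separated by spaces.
7.732 -1.732 2.000

after link 1: o_1 = (1.0000, -1.7321, 1.0000)
after link 2: o_2 = (1.0000, 2.2679, 1.0000)
after link 3: o_3 = (5.0000, 2.2679, 1.0000)
after link 4: o_4 = (6.0000, 2.2679, 1.0000)
after link 5: o_5 = (7.7321, -1.7321, 2.0000)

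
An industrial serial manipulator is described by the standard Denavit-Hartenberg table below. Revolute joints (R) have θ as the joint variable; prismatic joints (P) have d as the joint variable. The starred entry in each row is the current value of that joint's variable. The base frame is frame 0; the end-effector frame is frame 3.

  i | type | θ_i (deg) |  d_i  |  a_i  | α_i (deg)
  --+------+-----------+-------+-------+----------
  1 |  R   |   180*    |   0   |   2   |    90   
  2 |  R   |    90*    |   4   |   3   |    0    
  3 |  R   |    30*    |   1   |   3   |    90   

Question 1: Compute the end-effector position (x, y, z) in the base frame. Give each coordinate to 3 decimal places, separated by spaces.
after link 1: o_1 = (-2.0000, 0.0000, 0.0000)
after link 2: o_2 = (-2.0000, 4.0000, 3.0000)
after link 3: o_3 = (-0.5000, 5.0000, 5.5981)

-0.500 5.000 5.598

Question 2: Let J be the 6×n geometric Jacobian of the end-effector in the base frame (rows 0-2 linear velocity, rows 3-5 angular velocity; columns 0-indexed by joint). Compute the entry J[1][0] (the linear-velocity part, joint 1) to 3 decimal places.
-0.500

axis z_0 = ẑ; lever o_n−o_0 = (-0.5000,5.0000,5.5981)
cross product → J_v[:, 0] = (-5.0000,-0.5000,0.0000)
J_ω[:, 0] = z_0
entry J[1][0] = -0.5000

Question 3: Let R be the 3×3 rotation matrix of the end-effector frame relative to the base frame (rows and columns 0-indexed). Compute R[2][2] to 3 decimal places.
End-effector z-axis (col 2 of R) = (-0.8660,0.0000,0.5000)
R[2][2] = 0.5000

0.500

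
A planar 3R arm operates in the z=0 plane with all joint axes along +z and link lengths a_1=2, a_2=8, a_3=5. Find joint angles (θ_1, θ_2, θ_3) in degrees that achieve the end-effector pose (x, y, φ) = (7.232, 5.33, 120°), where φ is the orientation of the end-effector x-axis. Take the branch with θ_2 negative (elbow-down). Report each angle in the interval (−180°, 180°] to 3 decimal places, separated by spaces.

30.003 -30.004 120.002

wrist centre = target − a_3·(cos φ, sin φ) = (9.7320, 0.9999)
cos θ_2 = (95.7116−2²−8²)/(2·2·8) = 0.8660; θ_2 = -30.0045° (elbow-down)
β = atan2(0.9999,9.7320) = 5.8660°; ψ = atan2(-4.0005,8.9279) = -24.1369°
θ_1 = β − ψ = 30.0029°
θ_3 = φ − θ_1 − θ_2 = 120.0015° (wrapped to (-180°,180°])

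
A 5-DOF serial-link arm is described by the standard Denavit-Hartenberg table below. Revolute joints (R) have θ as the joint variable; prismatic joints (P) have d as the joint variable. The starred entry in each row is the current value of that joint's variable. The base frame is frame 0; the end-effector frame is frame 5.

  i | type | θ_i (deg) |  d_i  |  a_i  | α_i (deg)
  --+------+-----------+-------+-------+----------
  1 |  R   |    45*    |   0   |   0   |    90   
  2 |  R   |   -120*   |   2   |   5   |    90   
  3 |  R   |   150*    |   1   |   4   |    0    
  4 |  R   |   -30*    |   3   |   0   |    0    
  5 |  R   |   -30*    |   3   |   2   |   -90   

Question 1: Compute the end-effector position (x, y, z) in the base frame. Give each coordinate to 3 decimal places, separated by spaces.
after link 1: o_1 = (0.0000, 0.0000, 0.0000)
after link 2: o_2 = (-0.3536, -3.1820, -4.3301)
after link 3: o_3 = (1.6730, -3.9838, -0.8301)
after link 4: o_4 = (-0.1641, -5.8209, 0.6699)
after link 5: o_5 = (-0.5870, -9.0723, 2.1699)

-0.587 -9.072 2.170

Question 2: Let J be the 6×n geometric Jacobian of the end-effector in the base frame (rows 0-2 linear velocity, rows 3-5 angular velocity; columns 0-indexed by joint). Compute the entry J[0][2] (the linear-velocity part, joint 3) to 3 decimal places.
axis z_2 = (-0.6124,-0.6124,0.5000); lever o_n−o_2 = (-0.2334,-5.8903,6.5000)
cross product → J_v[:, 2] = (-1.0353,3.8637,3.4641)
J_ω[:, 2] = z_2
entry J[0][2] = -1.0353

-1.035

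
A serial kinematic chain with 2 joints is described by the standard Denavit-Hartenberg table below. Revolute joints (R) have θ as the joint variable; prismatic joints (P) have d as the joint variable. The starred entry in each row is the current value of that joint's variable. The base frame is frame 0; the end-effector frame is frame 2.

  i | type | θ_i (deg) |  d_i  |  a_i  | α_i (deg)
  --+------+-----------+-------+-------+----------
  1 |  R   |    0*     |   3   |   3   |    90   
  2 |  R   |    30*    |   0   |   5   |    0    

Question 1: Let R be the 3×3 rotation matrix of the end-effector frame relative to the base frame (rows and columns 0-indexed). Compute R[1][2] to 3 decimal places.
End-effector z-axis (col 2 of R) = (0.0000,-1.0000,0.0000)
R[1][2] = -1.0000

-1.000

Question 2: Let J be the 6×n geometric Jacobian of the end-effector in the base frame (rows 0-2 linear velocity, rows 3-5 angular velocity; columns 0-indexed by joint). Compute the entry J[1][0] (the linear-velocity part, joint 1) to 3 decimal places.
axis z_0 = ẑ; lever o_n−o_0 = (7.3301,0.0000,5.5000)
cross product → J_v[:, 0] = (-0.0000,7.3301,0.0000)
J_ω[:, 0] = z_0
entry J[1][0] = 7.3301

7.330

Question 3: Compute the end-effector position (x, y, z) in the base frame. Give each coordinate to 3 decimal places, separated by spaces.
after link 1: o_1 = (3.0000, 0.0000, 3.0000)
after link 2: o_2 = (7.3301, 0.0000, 5.5000)

7.330 0.000 5.500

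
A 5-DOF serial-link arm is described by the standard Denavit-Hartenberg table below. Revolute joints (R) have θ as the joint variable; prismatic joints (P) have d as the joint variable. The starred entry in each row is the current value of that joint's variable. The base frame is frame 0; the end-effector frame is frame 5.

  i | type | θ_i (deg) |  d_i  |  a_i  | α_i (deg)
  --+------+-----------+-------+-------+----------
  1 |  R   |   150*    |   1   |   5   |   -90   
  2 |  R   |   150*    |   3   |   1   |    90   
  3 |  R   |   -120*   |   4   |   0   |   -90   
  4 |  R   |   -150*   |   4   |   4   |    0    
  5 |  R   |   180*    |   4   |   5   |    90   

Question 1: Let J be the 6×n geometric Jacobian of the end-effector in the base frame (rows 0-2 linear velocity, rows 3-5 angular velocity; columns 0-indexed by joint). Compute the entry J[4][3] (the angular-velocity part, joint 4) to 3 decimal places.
0.058

axis z_3 = (0.8995,0.0580,-0.4330); lever o_n−o_3 = (7.4629,1.1761,-2.8146)
cross product → J_v[:, 3] = (0.3460,-0.6998,0.6250)
J_ω[:, 3] = z_3
entry J[4][3] = 0.0580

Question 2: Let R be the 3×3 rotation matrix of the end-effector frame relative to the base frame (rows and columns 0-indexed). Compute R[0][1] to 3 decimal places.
End-effector y-axis (col 1 of R) = (0.8995,0.0580,-0.4330)
R[0][1] = 0.8995

0.900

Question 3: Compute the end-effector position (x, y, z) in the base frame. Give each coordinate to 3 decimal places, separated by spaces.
after link 1: o_1 = (-4.3301, 2.5000, 1.0000)
after link 2: o_2 = (-5.0801, -0.5311, 0.5000)
after link 3: o_3 = (-6.8122, 0.4689, -2.9641)
after link 4: o_4 = (-4.2811, -2.1471, -7.2942)
after link 5: o_5 = (0.6507, 1.6450, -5.7787)

0.651 1.645 -5.779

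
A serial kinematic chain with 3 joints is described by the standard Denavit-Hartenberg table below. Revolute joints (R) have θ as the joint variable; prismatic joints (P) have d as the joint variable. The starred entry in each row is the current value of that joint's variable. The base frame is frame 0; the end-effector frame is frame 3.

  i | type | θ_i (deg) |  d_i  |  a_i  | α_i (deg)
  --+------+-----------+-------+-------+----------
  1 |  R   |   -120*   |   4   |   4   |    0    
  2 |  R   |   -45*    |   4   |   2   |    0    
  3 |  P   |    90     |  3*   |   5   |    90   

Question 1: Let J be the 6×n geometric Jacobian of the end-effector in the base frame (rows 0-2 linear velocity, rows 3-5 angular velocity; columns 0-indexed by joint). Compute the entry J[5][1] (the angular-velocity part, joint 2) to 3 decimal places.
axis z_1 = (0.0000,0.0000,1.0000); lever o_n−o_1 = (-0.6378,-5.3473,7.0000)
cross product → J_v[:, 1] = (5.3473,-0.6378,0.0000)
J_ω[:, 1] = z_1
entry J[5][1] = 1.0000

1.000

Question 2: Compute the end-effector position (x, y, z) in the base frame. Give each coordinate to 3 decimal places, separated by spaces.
after link 1: o_1 = (-2.0000, -3.4641, 4.0000)
after link 2: o_2 = (-3.9319, -3.9817, 8.0000)
after link 3: o_3 = (-2.6378, -8.8114, 11.0000)

-2.638 -8.811 11.000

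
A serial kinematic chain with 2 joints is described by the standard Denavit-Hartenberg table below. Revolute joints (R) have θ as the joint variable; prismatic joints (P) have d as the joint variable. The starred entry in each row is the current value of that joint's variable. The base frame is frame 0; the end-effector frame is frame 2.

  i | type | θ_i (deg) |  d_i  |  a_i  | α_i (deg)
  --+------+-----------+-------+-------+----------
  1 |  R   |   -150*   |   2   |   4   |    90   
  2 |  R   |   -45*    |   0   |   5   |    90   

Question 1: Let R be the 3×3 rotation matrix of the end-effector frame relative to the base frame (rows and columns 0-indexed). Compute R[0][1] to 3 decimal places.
End-effector y-axis (col 1 of R) = (-0.5000,0.8660,0.0000)
R[0][1] = -0.5000

-0.500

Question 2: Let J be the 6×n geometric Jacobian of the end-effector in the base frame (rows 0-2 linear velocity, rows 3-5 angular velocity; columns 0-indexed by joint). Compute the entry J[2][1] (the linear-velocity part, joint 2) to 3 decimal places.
axis z_1 = (-0.5000,0.8660,0.0000); lever o_n−o_1 = (-3.0619,-1.7678,-3.5355)
cross product → J_v[:, 1] = (-3.0619,-1.7678,3.5355)
J_ω[:, 1] = z_1
entry J[2][1] = 3.5355

3.536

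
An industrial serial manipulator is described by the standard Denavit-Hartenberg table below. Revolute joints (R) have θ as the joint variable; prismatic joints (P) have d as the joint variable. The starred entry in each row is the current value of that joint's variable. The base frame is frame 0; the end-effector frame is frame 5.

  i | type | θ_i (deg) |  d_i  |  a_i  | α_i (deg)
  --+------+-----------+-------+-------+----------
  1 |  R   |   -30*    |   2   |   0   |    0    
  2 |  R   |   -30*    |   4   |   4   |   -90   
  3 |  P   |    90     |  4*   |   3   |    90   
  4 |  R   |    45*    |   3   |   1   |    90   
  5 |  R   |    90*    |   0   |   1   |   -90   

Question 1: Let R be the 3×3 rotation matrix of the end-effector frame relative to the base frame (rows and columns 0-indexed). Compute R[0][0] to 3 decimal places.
End-effector x-axis (col 0 of R) = (0.5000,-0.8660,0.0000)
R[0][0] = 0.5000

0.500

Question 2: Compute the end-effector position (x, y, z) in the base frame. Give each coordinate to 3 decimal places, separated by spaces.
8.076 -4.575 2.293

after link 1: o_1 = (0.0000, 0.0000, 2.0000)
after link 2: o_2 = (2.0000, -3.4641, 6.0000)
after link 3: o_3 = (5.4641, -1.4641, 3.0000)
after link 4: o_4 = (7.5765, -3.7086, 2.2929)
after link 5: o_5 = (8.0765, -4.5746, 2.2929)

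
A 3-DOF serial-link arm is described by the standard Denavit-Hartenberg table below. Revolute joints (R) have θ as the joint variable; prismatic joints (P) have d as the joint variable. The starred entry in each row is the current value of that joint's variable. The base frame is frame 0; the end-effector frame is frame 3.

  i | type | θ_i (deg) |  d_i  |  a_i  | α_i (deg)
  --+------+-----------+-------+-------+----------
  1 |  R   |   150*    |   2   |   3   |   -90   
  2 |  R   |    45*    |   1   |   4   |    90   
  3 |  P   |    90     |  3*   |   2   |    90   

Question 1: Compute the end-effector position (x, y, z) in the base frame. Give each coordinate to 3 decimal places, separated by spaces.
after link 1: o_1 = (-2.5981, 1.5000, 2.0000)
after link 2: o_2 = (-5.5476, 2.0482, -0.8284)
after link 3: o_3 = (-8.3847, 1.3768, 1.2929)

-8.385 1.377 1.293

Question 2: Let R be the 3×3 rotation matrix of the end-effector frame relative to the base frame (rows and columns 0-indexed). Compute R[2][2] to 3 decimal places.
-0.707

End-effector z-axis (col 2 of R) = (-0.6124,0.3536,-0.7071)
R[2][2] = -0.7071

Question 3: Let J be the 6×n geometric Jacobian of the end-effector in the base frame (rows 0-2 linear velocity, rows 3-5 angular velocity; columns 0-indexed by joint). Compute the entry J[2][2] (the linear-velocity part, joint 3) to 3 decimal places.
0.707

prismatic axis z_2 = (-0.6124,0.3536,0.7071)
J_v[:, 2] = z_2; J_ω[:, 2] = (0,0,0)
entry J[2][2] = 0.7071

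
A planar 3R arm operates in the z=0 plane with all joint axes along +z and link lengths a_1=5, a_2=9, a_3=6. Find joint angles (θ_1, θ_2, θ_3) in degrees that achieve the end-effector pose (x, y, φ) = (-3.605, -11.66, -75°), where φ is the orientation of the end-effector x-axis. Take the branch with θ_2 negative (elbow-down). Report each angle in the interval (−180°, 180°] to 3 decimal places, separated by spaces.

wrist centre = target − a_3·(cos φ, sin φ) = (-5.1579, -5.8644)
cos θ_2 = (60.9958−5²−9²)/(2·5·9) = -0.5000; θ_2 = -120.0031° (elbow-down)
β = atan2(-5.8644,-5.1579) = -131.3324°; ψ = atan2(-7.7940,0.4996) = -86.3325°
θ_1 = β − ψ = -44.9999°
θ_3 = φ − θ_1 − θ_2 = 90.0030° (wrapped to (-180°,180°])

-45.000 -120.003 90.003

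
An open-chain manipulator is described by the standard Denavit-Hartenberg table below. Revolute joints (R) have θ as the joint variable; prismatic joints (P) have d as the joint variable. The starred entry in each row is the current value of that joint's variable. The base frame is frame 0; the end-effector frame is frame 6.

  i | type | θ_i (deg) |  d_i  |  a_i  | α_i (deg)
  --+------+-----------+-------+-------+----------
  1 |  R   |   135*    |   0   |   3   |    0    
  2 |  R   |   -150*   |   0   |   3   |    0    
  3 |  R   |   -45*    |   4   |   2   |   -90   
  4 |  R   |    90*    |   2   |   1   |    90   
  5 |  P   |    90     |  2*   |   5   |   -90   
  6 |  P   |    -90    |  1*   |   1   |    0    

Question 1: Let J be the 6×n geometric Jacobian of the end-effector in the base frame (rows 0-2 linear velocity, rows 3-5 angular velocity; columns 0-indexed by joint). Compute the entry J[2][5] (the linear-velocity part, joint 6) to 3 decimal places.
1.000

prismatic axis z_5 = (-0.0000,-0.0000,1.0000)
J_v[:, 5] = z_5; J_ω[:, 5] = (0,0,0)
entry J[2][5] = 1.0000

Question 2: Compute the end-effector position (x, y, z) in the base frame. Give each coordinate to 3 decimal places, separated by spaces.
9.339 0.515 4.000

after link 1: o_1 = (-2.1213, 2.1213, 0.0000)
after link 2: o_2 = (0.7765, 1.3449, 0.0000)
after link 3: o_3 = (1.7765, -0.3872, 4.0000)
after link 4: o_4 = (3.5085, 0.6128, 3.0000)
after link 5: o_5 = (8.8386, 1.3808, 3.0000)
after link 6: o_6 = (9.3386, 0.5147, 4.0000)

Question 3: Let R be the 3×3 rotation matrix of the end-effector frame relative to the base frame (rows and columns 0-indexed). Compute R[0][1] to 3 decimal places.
End-effector y-axis (col 1 of R) = (0.8660,0.5000,0.0000)
R[0][1] = 0.8660

0.866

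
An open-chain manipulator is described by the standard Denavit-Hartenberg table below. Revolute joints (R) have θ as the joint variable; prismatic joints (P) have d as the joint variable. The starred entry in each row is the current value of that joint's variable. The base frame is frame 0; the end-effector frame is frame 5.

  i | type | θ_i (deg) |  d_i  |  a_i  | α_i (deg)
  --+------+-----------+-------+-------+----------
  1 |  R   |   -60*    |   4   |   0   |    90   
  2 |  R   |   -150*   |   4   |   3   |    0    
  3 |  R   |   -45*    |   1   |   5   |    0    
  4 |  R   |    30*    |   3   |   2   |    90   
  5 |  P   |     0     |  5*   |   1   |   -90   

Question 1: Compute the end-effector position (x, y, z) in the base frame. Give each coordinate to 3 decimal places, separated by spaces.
-12.738 6.063 7.847

after link 1: o_1 = (0.0000, 0.0000, 4.0000)
after link 2: o_2 = (-4.7631, 0.2500, 2.5000)
after link 3: o_3 = (-8.0440, 3.9326, 3.7941)
after link 4: o_4 = (-11.6080, 4.1056, 3.2765)
after link 5: o_5 = (-12.7380, 6.0628, 7.8473)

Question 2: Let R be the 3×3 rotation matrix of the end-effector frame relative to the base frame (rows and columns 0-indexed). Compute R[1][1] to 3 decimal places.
End-effector y-axis (col 1 of R) = (0.1294,-0.2241,-0.9659)
R[1][1] = -0.2241

-0.224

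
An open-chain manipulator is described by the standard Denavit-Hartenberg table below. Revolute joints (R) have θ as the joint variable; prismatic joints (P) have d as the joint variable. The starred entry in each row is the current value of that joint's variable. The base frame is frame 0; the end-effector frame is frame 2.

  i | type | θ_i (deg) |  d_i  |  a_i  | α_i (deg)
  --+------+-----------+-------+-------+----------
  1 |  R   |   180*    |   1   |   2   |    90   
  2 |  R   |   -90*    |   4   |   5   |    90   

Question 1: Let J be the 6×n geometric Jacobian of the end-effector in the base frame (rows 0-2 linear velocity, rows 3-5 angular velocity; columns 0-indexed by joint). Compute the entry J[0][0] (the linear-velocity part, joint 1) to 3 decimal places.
axis z_0 = ẑ; lever o_n−o_0 = (-2.0000,4.0000,-4.0000)
cross product → J_v[:, 0] = (-4.0000,-2.0000,0.0000)
J_ω[:, 0] = z_0
entry J[0][0] = -4.0000

-4.000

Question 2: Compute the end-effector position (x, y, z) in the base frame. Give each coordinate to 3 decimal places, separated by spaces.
after link 1: o_1 = (-2.0000, 0.0000, 1.0000)
after link 2: o_2 = (-2.0000, 4.0000, -4.0000)

-2.000 4.000 -4.000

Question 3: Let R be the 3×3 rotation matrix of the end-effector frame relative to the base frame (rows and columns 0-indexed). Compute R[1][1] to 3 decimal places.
End-effector y-axis (col 1 of R) = (0.0000,1.0000,0.0000)
R[1][1] = 1.0000

1.000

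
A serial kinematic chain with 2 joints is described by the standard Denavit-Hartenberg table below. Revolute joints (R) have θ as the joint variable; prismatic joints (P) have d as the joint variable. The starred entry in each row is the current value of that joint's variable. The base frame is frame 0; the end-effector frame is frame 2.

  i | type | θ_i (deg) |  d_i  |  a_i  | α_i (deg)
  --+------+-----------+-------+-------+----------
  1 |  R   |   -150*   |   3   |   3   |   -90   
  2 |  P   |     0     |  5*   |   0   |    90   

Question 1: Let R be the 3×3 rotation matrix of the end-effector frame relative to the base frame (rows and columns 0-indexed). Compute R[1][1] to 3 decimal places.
End-effector y-axis (col 1 of R) = (0.5000,-0.8660,0.0000)
R[1][1] = -0.8660

-0.866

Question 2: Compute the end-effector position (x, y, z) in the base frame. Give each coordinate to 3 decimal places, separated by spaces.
-0.098 -5.830 3.000

after link 1: o_1 = (-2.5981, -1.5000, 3.0000)
after link 2: o_2 = (-0.0981, -5.8301, 3.0000)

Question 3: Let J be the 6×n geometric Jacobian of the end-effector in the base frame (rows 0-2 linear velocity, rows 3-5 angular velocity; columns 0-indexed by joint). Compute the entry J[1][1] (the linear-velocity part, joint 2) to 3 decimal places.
-0.866

prismatic axis z_1 = (0.5000,-0.8660,0.0000)
J_v[:, 1] = z_1; J_ω[:, 1] = (0,0,0)
entry J[1][1] = -0.8660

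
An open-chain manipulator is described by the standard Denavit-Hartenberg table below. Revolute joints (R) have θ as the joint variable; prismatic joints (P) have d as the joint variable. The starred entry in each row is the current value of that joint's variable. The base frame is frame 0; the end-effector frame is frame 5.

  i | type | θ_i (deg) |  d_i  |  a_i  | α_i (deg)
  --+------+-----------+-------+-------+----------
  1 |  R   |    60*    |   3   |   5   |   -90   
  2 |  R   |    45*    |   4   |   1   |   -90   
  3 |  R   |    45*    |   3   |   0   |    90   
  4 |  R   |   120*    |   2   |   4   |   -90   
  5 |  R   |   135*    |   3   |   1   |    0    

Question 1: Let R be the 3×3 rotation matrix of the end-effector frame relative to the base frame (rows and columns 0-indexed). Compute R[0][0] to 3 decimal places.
0.778

End-effector x-axis (col 0 of R) = (0.7776,-0.1531,0.6098)
R[0][0] = 0.7776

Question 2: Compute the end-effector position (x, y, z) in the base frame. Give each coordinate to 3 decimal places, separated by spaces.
after link 1: o_1 = (2.5000, 4.3301, 3.0000)
after link 2: o_2 = (-0.6105, 6.9425, 2.2929)
after link 3: o_3 = (-1.6712, 5.1054, 0.1716)
after link 4: o_4 = (-5.3454, 4.3983, -2.2779)
after link 5: o_5 = (-6.2780, 4.9573, 0.6916)

-6.278 4.957 0.692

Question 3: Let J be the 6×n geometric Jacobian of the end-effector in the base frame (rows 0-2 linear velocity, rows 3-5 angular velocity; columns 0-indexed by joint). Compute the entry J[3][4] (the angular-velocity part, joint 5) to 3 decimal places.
axis z_4 = (-0.5701,0.2374,0.7866); lever o_n−o_4 = (-0.9325,0.5590,2.9695)
cross product → J_v[:, 4] = (0.2652,0.9593,-0.0973)
J_ω[:, 4] = z_4
entry J[3][4] = -0.5701

-0.570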